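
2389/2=1194  +  1/2 = 1194.50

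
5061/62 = 81 + 39/62 = 81.63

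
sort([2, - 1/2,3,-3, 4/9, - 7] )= [-7,-3 , - 1/2, 4/9, 2, 3]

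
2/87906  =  1/43953=   0.00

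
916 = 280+636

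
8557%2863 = 2831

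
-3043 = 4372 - 7415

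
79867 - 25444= 54423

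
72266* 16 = 1156256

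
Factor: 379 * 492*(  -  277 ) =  - 2^2 * 3^1*41^1*277^1 * 379^1 = -  51651636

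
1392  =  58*24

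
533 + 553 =1086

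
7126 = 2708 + 4418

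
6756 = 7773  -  1017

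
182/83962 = 91/41981=0.00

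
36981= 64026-27045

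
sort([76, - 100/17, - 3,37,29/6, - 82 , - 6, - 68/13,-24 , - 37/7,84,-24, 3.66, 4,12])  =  [  -  82, - 24,-24, - 6, -100/17,-37/7, - 68/13, - 3,3.66,  4, 29/6,  12, 37, 76 , 84]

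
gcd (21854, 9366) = 3122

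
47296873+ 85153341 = 132450214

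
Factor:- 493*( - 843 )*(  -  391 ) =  - 3^1*17^2*23^1*29^1*281^1 = -162499209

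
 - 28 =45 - 73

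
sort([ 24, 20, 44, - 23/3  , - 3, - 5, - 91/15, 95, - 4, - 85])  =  [ - 85,- 23/3 , - 91/15, - 5, - 4, - 3,20,24, 44,  95] 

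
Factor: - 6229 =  - 6229^1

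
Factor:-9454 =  - 2^1*29^1 * 163^1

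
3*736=2208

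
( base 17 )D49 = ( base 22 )7k6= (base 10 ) 3834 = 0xefa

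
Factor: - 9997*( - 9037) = 7^1*13^1*769^1*1291^1 = 90342889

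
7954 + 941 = 8895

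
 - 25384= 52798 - 78182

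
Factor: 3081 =3^1*13^1 * 79^1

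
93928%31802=30324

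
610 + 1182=1792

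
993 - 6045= - 5052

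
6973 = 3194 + 3779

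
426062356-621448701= - 195386345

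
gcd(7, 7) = 7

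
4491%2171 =149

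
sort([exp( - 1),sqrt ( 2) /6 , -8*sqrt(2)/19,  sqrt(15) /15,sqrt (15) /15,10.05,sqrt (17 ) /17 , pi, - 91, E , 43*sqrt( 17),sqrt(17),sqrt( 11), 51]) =[ - 91, - 8*sqrt( 2 )/19 , sqrt( 2 ) /6,sqrt ( 17 ) /17, sqrt(15 )/15,sqrt(15 ) /15 , exp( - 1),E, pi,sqrt(11 ),sqrt(17 ),  10.05,51,43 * sqrt(17 )]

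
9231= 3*3077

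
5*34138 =170690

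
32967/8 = 32967/8 = 4120.88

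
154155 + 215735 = 369890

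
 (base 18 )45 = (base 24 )35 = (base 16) 4D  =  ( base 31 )2F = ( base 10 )77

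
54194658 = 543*99806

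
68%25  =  18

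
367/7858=367/7858 = 0.05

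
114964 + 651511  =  766475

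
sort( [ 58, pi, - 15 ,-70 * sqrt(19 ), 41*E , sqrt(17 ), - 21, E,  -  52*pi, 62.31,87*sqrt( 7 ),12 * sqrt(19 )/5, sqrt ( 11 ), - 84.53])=[ - 70*sqrt( 19 ),-52 * pi,  -  84.53, - 21,-15,E, pi,sqrt( 11 ) , sqrt ( 17 ),  12*sqrt( 19)/5 , 58,62.31, 41*E , 87*sqrt( 7)]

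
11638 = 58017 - 46379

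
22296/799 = 22296/799 = 27.90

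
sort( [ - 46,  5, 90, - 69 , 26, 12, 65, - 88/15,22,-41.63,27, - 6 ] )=[ - 69, - 46, - 41.63 , -6,-88/15,5, 12,  22,26, 27 , 65,  90]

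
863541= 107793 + 755748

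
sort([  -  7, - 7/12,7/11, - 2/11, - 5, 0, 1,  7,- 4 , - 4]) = [-7, - 5,-4,- 4,-7/12, - 2/11,0, 7/11, 1, 7] 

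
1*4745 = 4745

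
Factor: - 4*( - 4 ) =2^4 = 16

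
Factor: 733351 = 733351^1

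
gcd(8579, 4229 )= 1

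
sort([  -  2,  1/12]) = [-2,1/12]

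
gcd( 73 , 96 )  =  1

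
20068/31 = 647+11/31 = 647.35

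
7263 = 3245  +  4018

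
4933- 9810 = - 4877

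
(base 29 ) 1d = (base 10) 42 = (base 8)52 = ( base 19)24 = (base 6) 110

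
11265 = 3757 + 7508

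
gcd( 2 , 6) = 2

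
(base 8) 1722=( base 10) 978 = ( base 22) 20a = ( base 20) 28i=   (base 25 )1E3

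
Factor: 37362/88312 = 2^( - 2) *3^1*7^(  -  1)*13^1*19^ (- 1 )*83^( - 1 )*479^1 = 18681/44156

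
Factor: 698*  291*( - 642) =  - 130401756 =- 2^2*3^2*97^1*107^1*349^1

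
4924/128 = 38 + 15/32 = 38.47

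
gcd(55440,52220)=140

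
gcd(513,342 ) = 171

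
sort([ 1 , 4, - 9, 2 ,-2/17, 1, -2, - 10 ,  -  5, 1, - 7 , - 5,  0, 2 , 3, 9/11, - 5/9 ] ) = [ - 10, - 9 ,-7 , - 5, - 5 , - 2 ,- 5/9, - 2/17, 0 , 9/11, 1,1, 1,2,2, 3,4 ]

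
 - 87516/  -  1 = 87516/1 = 87516.00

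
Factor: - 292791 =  - 3^1*17^1*5741^1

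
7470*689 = 5146830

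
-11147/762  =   - 11147/762 = - 14.63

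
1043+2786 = 3829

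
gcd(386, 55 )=1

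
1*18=18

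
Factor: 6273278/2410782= 3^( - 1 )*47^1*6067^1*36527^( - 1)  =  285149/109581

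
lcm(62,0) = 0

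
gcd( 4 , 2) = 2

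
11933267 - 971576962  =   - 959643695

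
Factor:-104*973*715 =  - 72352280 = - 2^3*5^1*7^1*11^1*13^2*139^1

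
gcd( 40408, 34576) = 8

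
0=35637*0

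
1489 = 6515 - 5026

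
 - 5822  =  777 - 6599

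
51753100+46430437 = 98183537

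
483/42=11 + 1/2  =  11.50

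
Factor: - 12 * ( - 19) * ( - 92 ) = -2^4 * 3^1 *19^1 * 23^1 = -  20976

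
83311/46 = 1811 + 5/46=1811.11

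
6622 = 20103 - 13481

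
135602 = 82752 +52850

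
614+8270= 8884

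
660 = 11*60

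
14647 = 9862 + 4785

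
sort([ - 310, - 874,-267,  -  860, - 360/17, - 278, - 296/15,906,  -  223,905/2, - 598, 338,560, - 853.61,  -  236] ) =[-874, - 860,-853.61, - 598, - 310 ,  -  278, - 267, - 236 , - 223, - 360/17, - 296/15, 338 , 905/2, 560, 906 ] 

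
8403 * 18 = 151254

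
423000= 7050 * 60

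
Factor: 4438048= 2^5 * 331^1*419^1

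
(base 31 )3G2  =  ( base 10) 3381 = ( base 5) 102011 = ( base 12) 1b59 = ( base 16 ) D35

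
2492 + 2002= 4494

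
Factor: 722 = 2^1*19^2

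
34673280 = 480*72236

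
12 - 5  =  7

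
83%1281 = 83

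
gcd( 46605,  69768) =3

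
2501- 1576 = 925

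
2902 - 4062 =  - 1160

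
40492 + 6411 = 46903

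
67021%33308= 405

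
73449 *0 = 0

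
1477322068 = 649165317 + 828156751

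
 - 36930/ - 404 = 91 + 83/202 = 91.41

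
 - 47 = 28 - 75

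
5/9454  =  5/9454=0.00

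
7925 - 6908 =1017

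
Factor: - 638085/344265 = - 7^1*103^1*389^( - 1) = - 721/389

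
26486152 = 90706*292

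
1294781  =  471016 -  - 823765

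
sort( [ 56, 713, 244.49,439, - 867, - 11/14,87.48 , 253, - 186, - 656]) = [ - 867, - 656,  -  186, - 11/14, 56 , 87.48, 244.49,253,439, 713]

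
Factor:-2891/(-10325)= 7/25 = 5^( - 2) * 7^1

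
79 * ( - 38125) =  - 3011875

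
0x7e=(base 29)4A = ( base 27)4I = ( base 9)150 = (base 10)126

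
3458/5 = 3458/5 = 691.60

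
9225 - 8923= 302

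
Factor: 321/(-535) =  -3^1*5^( - 1) = -3/5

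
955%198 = 163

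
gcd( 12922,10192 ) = 182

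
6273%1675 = 1248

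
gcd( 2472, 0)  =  2472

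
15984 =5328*3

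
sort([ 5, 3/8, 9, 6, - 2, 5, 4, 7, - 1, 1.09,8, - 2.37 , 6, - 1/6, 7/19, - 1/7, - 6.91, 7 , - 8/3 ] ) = [ - 6.91  ,  -  8/3,-2.37, - 2 , - 1 , - 1/6, - 1/7, 7/19 , 3/8,  1.09, 4,5 , 5, 6 , 6,7,7, 8, 9]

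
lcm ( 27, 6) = 54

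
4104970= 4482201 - 377231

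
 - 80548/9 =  - 8950 + 2/9 = - 8949.78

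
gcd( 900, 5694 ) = 6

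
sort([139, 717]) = [ 139, 717]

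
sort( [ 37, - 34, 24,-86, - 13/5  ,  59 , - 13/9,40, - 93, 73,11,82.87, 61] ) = [ - 93, - 86, - 34, - 13/5,  -  13/9,11,24,37  ,  40,59,61, 73,82.87] 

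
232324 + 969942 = 1202266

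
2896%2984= 2896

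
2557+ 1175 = 3732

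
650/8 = 81  +  1/4 =81.25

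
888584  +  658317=1546901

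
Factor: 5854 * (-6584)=-2^4*823^1*2927^1 = - 38542736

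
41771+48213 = 89984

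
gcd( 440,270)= 10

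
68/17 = 4 = 4.00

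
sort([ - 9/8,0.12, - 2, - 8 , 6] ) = [ - 8,  -  2, - 9/8, 0.12, 6]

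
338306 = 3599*94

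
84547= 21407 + 63140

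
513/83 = 6+15/83 = 6.18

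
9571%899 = 581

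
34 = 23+11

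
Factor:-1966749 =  - 3^1*655583^1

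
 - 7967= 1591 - 9558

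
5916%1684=864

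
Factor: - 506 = -2^1* 11^1*23^1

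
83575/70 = 1193 + 13/14 = 1193.93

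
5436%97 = 4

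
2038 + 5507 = 7545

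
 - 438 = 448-886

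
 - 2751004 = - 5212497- - 2461493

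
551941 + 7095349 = 7647290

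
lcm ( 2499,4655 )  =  237405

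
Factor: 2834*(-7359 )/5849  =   - 2^1*3^1*11^1*13^1*109^1*223^1*5849^( - 1) = - 20855406/5849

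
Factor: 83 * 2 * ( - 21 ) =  - 3486= - 2^1*3^1*7^1*83^1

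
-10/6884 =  - 5/3442 = - 0.00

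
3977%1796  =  385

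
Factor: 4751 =4751^1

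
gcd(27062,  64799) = 7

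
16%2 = 0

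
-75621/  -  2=75621/2 =37810.50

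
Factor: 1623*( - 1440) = - 2337120=- 2^5*3^3 * 5^1 * 541^1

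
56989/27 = 56989/27  =  2110.70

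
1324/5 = 1324/5  =  264.80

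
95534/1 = 95534 = 95534.00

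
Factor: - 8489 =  -13^1*653^1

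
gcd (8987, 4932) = 1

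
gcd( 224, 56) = 56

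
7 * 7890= 55230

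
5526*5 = 27630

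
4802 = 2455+2347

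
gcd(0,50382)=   50382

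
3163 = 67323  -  64160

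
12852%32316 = 12852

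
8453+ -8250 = 203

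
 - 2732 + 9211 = 6479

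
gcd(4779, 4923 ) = 9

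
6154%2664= 826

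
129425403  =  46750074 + 82675329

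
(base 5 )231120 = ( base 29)9ok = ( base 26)c6h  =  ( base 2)10000001011101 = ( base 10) 8285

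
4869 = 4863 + 6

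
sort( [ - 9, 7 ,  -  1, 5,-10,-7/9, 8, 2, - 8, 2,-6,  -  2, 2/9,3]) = [-10,-9,-8, - 6, - 2, - 1, - 7/9, 2/9, 2,2,  3, 5,7, 8 ]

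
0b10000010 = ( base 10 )130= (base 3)11211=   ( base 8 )202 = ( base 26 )50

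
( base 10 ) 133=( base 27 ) 4p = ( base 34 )3V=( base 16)85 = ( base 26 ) 53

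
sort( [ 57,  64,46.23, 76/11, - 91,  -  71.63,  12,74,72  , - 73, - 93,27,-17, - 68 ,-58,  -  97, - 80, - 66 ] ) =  [-97, - 93, - 91, - 80, - 73, - 71.63, - 68, - 66, - 58, - 17, 76/11,12,27,  46.23,57,64 , 72, 74 ]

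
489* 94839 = 46376271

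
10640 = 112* 95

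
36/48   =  3/4 = 0.75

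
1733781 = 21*82561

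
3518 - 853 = 2665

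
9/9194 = 9/9194 = 0.00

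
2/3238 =1/1619  =  0.00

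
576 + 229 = 805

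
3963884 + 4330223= 8294107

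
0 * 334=0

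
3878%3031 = 847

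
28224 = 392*72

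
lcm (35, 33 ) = 1155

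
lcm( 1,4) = 4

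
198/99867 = 66/33289 = 0.00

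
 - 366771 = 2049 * ( - 179)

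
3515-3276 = 239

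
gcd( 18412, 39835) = 1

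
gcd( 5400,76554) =18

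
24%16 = 8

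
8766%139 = 9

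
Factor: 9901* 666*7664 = 50536921824= 2^5*3^2*37^1 * 479^1*9901^1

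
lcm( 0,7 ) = 0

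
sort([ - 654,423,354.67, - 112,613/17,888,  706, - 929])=[ - 929 , - 654,- 112,613/17,354.67, 423,706,888]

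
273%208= 65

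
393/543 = 131/181= 0.72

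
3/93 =1/31 = 0.03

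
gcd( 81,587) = 1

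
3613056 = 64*56454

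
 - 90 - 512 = -602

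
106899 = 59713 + 47186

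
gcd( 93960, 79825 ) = 5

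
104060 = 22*4730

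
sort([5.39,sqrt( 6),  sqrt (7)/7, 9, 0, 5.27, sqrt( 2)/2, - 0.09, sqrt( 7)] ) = [ - 0.09,0,sqrt(7) /7,sqrt( 2)/2, sqrt( 6), sqrt( 7) , 5.27 , 5.39,9 ] 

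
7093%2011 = 1060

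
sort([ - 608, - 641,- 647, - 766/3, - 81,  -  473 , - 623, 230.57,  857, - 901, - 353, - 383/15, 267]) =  [ - 901, - 647,-641, - 623,  -  608, - 473, - 353,-766/3,-81,- 383/15, 230.57,267, 857]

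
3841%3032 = 809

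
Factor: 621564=2^2*3^1*51797^1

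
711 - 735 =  - 24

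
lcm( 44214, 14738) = 44214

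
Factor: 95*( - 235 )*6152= -137343400 = -2^3 * 5^2 *19^1 *47^1*769^1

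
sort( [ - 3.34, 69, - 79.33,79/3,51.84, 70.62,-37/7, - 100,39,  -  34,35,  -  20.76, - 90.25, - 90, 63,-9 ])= [ - 100, - 90.25,  -  90,- 79.33,-34, - 20.76, - 9,  -  37/7,-3.34, 79/3,35,  39,  51.84, 63, 69, 70.62] 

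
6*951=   5706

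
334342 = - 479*( - 698) 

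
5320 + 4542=9862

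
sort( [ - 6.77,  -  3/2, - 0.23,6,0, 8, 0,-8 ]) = [-8, - 6.77,-3/2, - 0.23 , 0 , 0,6 , 8 ] 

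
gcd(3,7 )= 1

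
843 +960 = 1803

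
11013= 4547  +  6466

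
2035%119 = 12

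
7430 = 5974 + 1456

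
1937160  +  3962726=5899886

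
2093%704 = 685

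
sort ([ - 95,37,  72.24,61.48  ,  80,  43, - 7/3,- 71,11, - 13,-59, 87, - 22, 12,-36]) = [ - 95,  -  71,-59, - 36, - 22, - 13, - 7/3, 11,12, 37,43, 61.48, 72.24,80,87] 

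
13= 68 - 55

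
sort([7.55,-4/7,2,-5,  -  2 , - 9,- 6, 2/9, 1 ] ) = [ - 9,-6, - 5, - 2, - 4/7,2/9, 1  ,  2 , 7.55]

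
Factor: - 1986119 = -23^1*86353^1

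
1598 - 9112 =-7514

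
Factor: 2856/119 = 24 = 2^3*3^1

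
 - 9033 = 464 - 9497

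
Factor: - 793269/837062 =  - 2^( - 1)*3^2*19^1*23^( - 1 )*31^( - 1)*587^( - 1)*4639^1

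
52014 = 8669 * 6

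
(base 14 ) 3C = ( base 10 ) 54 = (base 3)2000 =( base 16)36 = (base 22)2A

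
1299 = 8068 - 6769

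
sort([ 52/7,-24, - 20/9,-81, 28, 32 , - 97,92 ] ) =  [ - 97, - 81, - 24, - 20/9,52/7 , 28, 32,  92] 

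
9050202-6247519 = 2802683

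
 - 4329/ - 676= 333/52= 6.40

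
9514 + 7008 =16522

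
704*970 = 682880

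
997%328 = 13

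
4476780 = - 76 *(- 58905 )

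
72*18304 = 1317888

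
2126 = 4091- 1965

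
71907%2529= 1095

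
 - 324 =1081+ - 1405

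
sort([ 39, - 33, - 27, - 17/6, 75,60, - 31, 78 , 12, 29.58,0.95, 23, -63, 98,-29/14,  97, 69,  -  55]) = [ - 63, - 55 ,-33 , - 31, - 27, - 17/6, - 29/14, 0.95, 12, 23 , 29.58,39,60, 69,75 , 78,97, 98 ]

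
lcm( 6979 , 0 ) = 0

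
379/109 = 379/109 = 3.48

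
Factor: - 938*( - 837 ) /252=2^( - 1 )*3^1*31^1*67^1 = 6231/2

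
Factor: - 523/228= - 2^( - 2)*3^(-1)*19^ ( - 1 )*523^1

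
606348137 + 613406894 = 1219755031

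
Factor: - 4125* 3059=-12618375 = -  3^1*5^3  *  7^1*11^1*19^1*23^1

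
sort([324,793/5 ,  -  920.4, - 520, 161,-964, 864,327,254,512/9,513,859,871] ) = [ - 964, - 920.4, - 520,512/9,793/5,161,254,324,327,513,859,864,871]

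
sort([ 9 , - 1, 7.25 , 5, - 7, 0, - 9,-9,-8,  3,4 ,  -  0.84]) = [ - 9, - 9, - 8, - 7, - 1 , - 0.84,0, 3, 4,  5,7.25, 9] 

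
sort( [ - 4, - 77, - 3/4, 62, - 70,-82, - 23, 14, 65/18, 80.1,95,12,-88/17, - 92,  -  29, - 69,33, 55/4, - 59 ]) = [ - 92, - 82 , - 77 , - 70, - 69, - 59,  -  29, - 23, - 88/17,-4, - 3/4,65/18, 12,55/4, 14, 33, 62,80.1 , 95]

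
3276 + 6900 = 10176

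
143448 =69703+73745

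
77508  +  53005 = 130513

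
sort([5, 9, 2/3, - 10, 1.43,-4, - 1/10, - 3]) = [-10, - 4, - 3, - 1/10, 2/3, 1.43, 5, 9]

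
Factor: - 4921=- 7^1*19^1 * 37^1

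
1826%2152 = 1826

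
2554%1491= 1063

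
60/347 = 60/347= 0.17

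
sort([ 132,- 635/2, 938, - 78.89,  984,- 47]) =[ - 635/2,-78.89, - 47,132,938,984] 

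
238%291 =238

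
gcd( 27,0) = 27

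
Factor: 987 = 3^1*7^1*47^1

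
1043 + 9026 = 10069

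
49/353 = 49/353 = 0.14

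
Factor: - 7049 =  - 7^1 * 19^1 * 53^1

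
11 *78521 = 863731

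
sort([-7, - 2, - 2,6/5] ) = [  -  7, - 2, - 2, 6/5 ] 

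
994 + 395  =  1389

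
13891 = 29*479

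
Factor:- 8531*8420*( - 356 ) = 2^4 * 5^1* 19^1*89^1*421^1*449^1 = 25571843120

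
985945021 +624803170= 1610748191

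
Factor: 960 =2^6 * 3^1*5^1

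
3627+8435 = 12062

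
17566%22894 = 17566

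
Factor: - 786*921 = -723906 = - 2^1 *3^2 *131^1*307^1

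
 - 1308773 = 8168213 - 9476986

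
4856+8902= 13758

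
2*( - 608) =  -1216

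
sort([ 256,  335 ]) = [ 256,335 ] 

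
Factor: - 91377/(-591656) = 7029/45512=2^( - 3 )*3^2*11^1*71^1 * 5689^ ( - 1) 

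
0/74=0 = 0.00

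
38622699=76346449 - 37723750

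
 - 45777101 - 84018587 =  -129795688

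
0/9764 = 0 = 0.00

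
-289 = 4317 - 4606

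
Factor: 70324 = 2^2*17581^1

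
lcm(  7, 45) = 315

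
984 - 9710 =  - 8726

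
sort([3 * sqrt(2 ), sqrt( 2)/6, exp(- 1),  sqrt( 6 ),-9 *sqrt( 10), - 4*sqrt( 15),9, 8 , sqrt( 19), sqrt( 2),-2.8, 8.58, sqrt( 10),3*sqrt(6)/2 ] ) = [ - 9 * sqrt( 10 ),-4*sqrt( 15) , -2.8, sqrt( 2)/6,  exp( - 1), sqrt( 2 ),  sqrt( 6),sqrt( 10), 3*sqrt( 6 ) /2,3 * sqrt( 2 ) , sqrt( 19) , 8,8.58,9 ] 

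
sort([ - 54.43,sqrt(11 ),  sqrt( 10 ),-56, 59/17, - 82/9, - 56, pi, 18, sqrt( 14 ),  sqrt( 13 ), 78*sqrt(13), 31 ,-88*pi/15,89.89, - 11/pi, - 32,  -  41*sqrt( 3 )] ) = [-41*sqrt(3),-56,-56, - 54.43, -32 , -88*pi/15, - 82/9, - 11/pi,pi, sqrt( 10 ),sqrt( 11), 59/17 , sqrt (13),sqrt( 14), 18,  31,  89.89,78*sqrt( 13) ]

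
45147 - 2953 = 42194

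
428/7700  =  107/1925 = 0.06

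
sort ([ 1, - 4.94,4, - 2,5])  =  [-4.94, - 2,1 , 4,5 ]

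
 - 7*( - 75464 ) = 528248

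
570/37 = 570/37=15.41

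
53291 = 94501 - 41210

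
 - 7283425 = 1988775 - 9272200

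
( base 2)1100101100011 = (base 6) 50031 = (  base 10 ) 6499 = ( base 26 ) 9fp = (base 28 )883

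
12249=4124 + 8125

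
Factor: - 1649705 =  - 5^1*329941^1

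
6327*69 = 436563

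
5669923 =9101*623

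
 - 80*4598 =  - 367840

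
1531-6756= - 5225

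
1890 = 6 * 315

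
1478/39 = 1478/39 =37.90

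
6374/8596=3187/4298 = 0.74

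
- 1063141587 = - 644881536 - 418260051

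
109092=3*36364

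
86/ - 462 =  - 1 + 188/231 = - 0.19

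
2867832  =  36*79662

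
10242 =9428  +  814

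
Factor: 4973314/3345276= 2^(- 1)*3^( - 1 )*11^ ( - 1)*251^1*9907^1*25343^( - 1) = 2486657/1672638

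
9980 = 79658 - 69678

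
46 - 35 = 11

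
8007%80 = 7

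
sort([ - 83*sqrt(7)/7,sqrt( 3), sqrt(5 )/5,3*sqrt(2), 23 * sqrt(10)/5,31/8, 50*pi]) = [-83*sqrt( 7 ) /7, sqrt(5 ) /5,sqrt (3),31/8, 3*sqrt(2 ),  23*sqrt(10) /5,50*pi ] 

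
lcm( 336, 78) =4368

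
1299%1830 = 1299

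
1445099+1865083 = 3310182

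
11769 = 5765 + 6004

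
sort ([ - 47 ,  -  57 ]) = [ - 57, - 47]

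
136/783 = 136/783 = 0.17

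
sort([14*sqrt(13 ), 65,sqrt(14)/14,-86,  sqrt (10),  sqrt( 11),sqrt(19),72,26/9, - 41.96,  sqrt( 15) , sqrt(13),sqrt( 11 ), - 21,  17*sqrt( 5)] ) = [ - 86, - 41.96,-21,sqrt (14) /14,26/9,sqrt ( 10),sqrt(11 ),  sqrt(11 ),sqrt( 13),  sqrt (15),sqrt( 19),17*sqrt(5),14*sqrt( 13 ),65  ,  72]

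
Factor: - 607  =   - 607^1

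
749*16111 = 12067139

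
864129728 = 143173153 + 720956575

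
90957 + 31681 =122638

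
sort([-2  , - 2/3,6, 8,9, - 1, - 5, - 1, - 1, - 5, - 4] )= [ - 5  , - 5, - 4, - 2, - 1, - 1, - 1, - 2/3,6, 8,9] 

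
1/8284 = 1/8284 = 0.00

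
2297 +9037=11334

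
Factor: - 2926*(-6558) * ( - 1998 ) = - 38339038584 = - 2^3*3^4*7^1* 11^1*19^1*37^1*1093^1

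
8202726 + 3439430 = 11642156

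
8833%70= 13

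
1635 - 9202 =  - 7567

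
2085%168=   69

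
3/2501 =3/2501  =  0.00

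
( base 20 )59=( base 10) 109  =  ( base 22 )4l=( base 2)1101101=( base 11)9A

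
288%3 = 0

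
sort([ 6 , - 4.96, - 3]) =[ - 4.96,- 3 , 6] 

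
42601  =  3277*13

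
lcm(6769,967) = 6769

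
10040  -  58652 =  - 48612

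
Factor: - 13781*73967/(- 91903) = 7^( - 1)*17^1*229^1*691^(  -  1)*13781^1 = 53649433/4837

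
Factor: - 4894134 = -2^1*3^1*7^1 * 19^1*6133^1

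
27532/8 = 3441+ 1/2 = 3441.50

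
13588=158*86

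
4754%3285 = 1469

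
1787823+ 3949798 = 5737621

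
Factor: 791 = 7^1*113^1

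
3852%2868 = 984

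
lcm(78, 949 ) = 5694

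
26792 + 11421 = 38213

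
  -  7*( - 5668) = 39676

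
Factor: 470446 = 2^1 * 71^1*3313^1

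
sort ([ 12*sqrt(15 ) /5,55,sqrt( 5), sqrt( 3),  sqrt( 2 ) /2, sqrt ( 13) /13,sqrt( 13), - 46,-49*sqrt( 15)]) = [ - 49 * sqrt ( 15 ), - 46,sqrt(13)/13, sqrt( 2)/2,sqrt ( 3 ), sqrt( 5),sqrt( 13 ) , 12*sqrt ( 15)/5,55] 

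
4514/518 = 61/7 =8.71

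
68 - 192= - 124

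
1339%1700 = 1339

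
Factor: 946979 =11^1*19^1*23^1*197^1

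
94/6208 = 47/3104   =  0.02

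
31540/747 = 42+ 2/9 = 42.22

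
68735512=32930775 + 35804737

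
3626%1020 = 566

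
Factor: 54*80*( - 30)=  - 2^6*3^4*5^2 = -129600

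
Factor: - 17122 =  - 2^1*7^1 * 1223^1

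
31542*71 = 2239482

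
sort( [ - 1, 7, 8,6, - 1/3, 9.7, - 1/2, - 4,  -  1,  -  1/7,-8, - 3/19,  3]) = [- 8, - 4  , - 1,- 1, - 1/2,-1/3, - 3/19, - 1/7, 3,  6 , 7,8, 9.7 ] 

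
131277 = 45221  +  86056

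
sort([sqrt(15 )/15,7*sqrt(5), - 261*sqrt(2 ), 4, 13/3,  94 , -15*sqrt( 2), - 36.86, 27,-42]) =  [ - 261*sqrt( 2 ), - 42 , - 36.86, - 15 * sqrt (2 ), sqrt( 15)/15,  4,13/3,7*sqrt( 5 ),27, 94]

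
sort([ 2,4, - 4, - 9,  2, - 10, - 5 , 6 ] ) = [ - 10, - 9, - 5 , - 4, 2, 2,4,6]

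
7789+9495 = 17284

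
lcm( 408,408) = 408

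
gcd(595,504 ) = 7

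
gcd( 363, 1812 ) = 3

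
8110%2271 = 1297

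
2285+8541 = 10826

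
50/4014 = 25/2007=0.01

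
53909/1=53909= 53909.00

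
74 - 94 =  -20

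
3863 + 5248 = 9111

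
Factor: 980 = 2^2 * 5^1*7^2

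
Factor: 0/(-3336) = 0^1  =  0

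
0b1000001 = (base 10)65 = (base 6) 145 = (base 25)2f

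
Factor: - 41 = -41^1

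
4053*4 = 16212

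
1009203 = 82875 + 926328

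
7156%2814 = 1528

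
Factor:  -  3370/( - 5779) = 2^1 *5^1*337^1*5779^( - 1 )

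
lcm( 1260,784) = 35280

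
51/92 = 51/92 = 0.55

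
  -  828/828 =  - 1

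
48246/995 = 48+486/995= 48.49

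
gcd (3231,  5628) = 3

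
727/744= 727/744 = 0.98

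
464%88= 24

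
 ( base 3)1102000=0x402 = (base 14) 534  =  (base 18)330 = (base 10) 1026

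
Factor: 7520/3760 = 2  =  2^1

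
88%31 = 26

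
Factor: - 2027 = - 2027^1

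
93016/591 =93016/591 = 157.39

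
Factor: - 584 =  - 2^3*73^1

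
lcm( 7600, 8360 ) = 83600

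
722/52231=38/2749 = 0.01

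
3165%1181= 803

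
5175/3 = 1725 = 1725.00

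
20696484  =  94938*218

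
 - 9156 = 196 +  - 9352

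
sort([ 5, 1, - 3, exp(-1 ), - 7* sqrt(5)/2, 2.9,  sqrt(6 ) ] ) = [ - 7*sqrt(5)/2,  -  3, exp(-1), 1,  sqrt(6),2.9, 5]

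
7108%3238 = 632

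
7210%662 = 590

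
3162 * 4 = 12648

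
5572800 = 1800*3096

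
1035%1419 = 1035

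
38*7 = 266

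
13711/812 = 13711/812 = 16.89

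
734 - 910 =  -  176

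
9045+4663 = 13708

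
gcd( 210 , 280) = 70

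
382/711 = 382/711=0.54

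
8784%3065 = 2654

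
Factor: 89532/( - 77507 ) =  - 2^2*3^3*179^( - 1)*433^( - 1) * 829^1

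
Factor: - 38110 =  - 2^1 * 5^1 * 37^1 * 103^1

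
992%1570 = 992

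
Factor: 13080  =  2^3*3^1*5^1*109^1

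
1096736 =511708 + 585028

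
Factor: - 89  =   - 89^1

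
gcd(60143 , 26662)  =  1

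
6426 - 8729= - 2303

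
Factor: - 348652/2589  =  -404/3 = - 2^2 * 3^(  -  1)*101^1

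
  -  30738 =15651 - 46389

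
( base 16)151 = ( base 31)AR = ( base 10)337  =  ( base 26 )CP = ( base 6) 1321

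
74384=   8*9298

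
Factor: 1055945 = 5^1 * 11^1*73^1*263^1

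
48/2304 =1/48 = 0.02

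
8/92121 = 8/92121 = 0.00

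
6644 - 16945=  - 10301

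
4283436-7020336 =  - 2736900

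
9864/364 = 2466/91=27.10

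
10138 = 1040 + 9098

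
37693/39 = 37693/39 = 966.49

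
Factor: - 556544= - 2^9 * 1087^1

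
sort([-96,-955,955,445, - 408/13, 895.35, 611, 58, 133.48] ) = [ - 955,-96,-408/13,58, 133.48 , 445 , 611, 895.35,955]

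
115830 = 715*162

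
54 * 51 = 2754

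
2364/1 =2364 = 2364.00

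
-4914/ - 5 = 982 +4/5 = 982.80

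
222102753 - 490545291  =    -  268442538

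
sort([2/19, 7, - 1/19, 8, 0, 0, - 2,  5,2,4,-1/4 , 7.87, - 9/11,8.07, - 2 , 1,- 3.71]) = [ - 3.71 , - 2 ,  -  2, -9/11 , - 1/4, - 1/19, 0, 0,2/19,  1,2, 4,5,7,7.87, 8,8.07 ]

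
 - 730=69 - 799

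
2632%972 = 688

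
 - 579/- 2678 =579/2678 = 0.22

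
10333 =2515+7818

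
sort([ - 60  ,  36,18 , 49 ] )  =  [ - 60, 18, 36, 49]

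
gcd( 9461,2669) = 1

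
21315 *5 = 106575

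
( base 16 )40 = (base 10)64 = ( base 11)59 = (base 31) 22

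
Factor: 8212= 2^2*2053^1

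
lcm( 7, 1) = 7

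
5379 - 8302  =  -2923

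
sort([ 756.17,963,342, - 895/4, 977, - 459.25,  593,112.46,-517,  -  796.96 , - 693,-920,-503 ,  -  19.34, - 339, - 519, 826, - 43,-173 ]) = [  -  920, - 796.96, - 693, -519,  -  517,-503 ,  -  459.25, - 339, - 895/4,  -  173,-43 , - 19.34,112.46,342,593,  756.17,826,963,977]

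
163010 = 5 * 32602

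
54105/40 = 10821/8 = 1352.62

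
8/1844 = 2/461 = 0.00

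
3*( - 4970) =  - 14910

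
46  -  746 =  - 700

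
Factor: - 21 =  - 3^1*7^1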